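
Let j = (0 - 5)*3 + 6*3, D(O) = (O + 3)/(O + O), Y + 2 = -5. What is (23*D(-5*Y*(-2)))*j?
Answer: 4623/140 ≈ 33.021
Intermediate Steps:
Y = -7 (Y = -2 - 5 = -7)
D(O) = (3 + O)/(2*O) (D(O) = (3 + O)/((2*O)) = (3 + O)*(1/(2*O)) = (3 + O)/(2*O))
j = 3 (j = -5*3 + 18 = -15 + 18 = 3)
(23*D(-5*Y*(-2)))*j = (23*((3 - 5*(-7)*(-2))/(2*((-5*(-7)*(-2))))))*3 = (23*((3 + 35*(-2))/(2*((35*(-2))))))*3 = (23*((½)*(3 - 70)/(-70)))*3 = (23*((½)*(-1/70)*(-67)))*3 = (23*(67/140))*3 = (1541/140)*3 = 4623/140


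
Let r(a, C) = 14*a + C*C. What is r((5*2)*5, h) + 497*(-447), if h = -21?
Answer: -221018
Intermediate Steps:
r(a, C) = C**2 + 14*a (r(a, C) = 14*a + C**2 = C**2 + 14*a)
r((5*2)*5, h) + 497*(-447) = ((-21)**2 + 14*((5*2)*5)) + 497*(-447) = (441 + 14*(10*5)) - 222159 = (441 + 14*50) - 222159 = (441 + 700) - 222159 = 1141 - 222159 = -221018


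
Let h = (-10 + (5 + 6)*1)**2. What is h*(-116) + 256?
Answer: 140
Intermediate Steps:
h = 1 (h = (-10 + 11*1)**2 = (-10 + 11)**2 = 1**2 = 1)
h*(-116) + 256 = 1*(-116) + 256 = -116 + 256 = 140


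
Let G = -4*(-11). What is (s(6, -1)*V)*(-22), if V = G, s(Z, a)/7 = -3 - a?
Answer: 13552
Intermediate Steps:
s(Z, a) = -21 - 7*a (s(Z, a) = 7*(-3 - a) = -21 - 7*a)
G = 44
V = 44
(s(6, -1)*V)*(-22) = ((-21 - 7*(-1))*44)*(-22) = ((-21 + 7)*44)*(-22) = -14*44*(-22) = -616*(-22) = 13552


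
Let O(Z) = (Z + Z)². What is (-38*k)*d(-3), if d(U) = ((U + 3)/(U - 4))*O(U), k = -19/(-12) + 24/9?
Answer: 0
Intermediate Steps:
k = 17/4 (k = -19*(-1/12) + 24*(⅑) = 19/12 + 8/3 = 17/4 ≈ 4.2500)
O(Z) = 4*Z² (O(Z) = (2*Z)² = 4*Z²)
d(U) = 4*U²*(3 + U)/(-4 + U) (d(U) = ((U + 3)/(U - 4))*(4*U²) = ((3 + U)/(-4 + U))*(4*U²) = 4*U²*(3 + U)/(-4 + U))
(-38*k)*d(-3) = (-38*17/4)*(4*(-3)²*(3 - 3)/(-4 - 3)) = -646*9*0/(-7) = -646*9*(-1)*0/7 = -323/2*0 = 0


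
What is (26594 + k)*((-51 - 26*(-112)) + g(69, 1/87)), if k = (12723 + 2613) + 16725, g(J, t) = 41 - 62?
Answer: 166580200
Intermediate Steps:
g(J, t) = -21
k = 32061 (k = 15336 + 16725 = 32061)
(26594 + k)*((-51 - 26*(-112)) + g(69, 1/87)) = (26594 + 32061)*((-51 - 26*(-112)) - 21) = 58655*((-51 + 2912) - 21) = 58655*(2861 - 21) = 58655*2840 = 166580200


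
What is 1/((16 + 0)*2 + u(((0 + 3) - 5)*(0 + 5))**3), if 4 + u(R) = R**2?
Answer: 1/884768 ≈ 1.1302e-6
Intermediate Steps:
u(R) = -4 + R**2
1/((16 + 0)*2 + u(((0 + 3) - 5)*(0 + 5))**3) = 1/((16 + 0)*2 + (-4 + (((0 + 3) - 5)*(0 + 5))**2)**3) = 1/(16*2 + (-4 + ((3 - 5)*5)**2)**3) = 1/(32 + (-4 + (-2*5)**2)**3) = 1/(32 + (-4 + (-10)**2)**3) = 1/(32 + (-4 + 100)**3) = 1/(32 + 96**3) = 1/(32 + 884736) = 1/884768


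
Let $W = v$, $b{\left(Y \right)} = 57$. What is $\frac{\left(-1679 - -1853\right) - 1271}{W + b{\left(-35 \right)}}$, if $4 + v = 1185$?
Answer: $- \frac{1097}{1238} \approx -0.88611$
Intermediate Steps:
$v = 1181$ ($v = -4 + 1185 = 1181$)
$W = 1181$
$\frac{\left(-1679 - -1853\right) - 1271}{W + b{\left(-35 \right)}} = \frac{\left(-1679 - -1853\right) - 1271}{1181 + 57} = \frac{\left(-1679 + 1853\right) - 1271}{1238} = \left(174 - 1271\right) \frac{1}{1238} = \left(-1097\right) \frac{1}{1238} = - \frac{1097}{1238}$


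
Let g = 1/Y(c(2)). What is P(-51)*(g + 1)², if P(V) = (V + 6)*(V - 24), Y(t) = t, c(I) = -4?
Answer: 30375/16 ≈ 1898.4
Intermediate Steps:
P(V) = (-24 + V)*(6 + V) (P(V) = (6 + V)*(-24 + V) = (-24 + V)*(6 + V))
g = -¼ (g = 1/(-4) = -¼ ≈ -0.25000)
P(-51)*(g + 1)² = (-144 + (-51)² - 18*(-51))*(-¼ + 1)² = (-144 + 2601 + 918)*(¾)² = 3375*(9/16) = 30375/16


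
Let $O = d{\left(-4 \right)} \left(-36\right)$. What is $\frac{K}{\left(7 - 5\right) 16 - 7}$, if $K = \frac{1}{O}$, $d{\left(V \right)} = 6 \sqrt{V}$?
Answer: $\frac{i}{10800} \approx 9.2593 \cdot 10^{-5} i$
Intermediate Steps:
$O = - 432 i$ ($O = 6 \sqrt{-4} \left(-36\right) = 6 \cdot 2 i \left(-36\right) = 12 i \left(-36\right) = - 432 i \approx - 432.0 i$)
$K = \frac{i}{432}$ ($K = \frac{1}{\left(-432\right) i} = \frac{i}{432} \approx 0.0023148 i$)
$\frac{K}{\left(7 - 5\right) 16 - 7} = \frac{\frac{1}{432} i}{\left(7 - 5\right) 16 - 7} = \frac{\frac{1}{432} i}{2 \cdot 16 - 7} = \frac{\frac{1}{432} i}{32 - 7} = \frac{\frac{1}{432} i}{25} = \frac{i}{432} \cdot \frac{1}{25} = \frac{i}{10800}$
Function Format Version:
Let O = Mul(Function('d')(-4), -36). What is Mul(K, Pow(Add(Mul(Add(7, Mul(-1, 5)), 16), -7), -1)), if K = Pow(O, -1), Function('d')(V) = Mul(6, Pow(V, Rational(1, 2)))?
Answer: Mul(Rational(1, 10800), I) ≈ Mul(9.2593e-5, I)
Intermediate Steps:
O = Mul(-432, I) (O = Mul(Mul(6, Pow(-4, Rational(1, 2))), -36) = Mul(Mul(6, Mul(2, I)), -36) = Mul(Mul(12, I), -36) = Mul(-432, I) ≈ Mul(-432.00, I))
K = Mul(Rational(1, 432), I) (K = Pow(Mul(-432, I), -1) = Mul(Rational(1, 432), I) ≈ Mul(0.0023148, I))
Mul(K, Pow(Add(Mul(Add(7, Mul(-1, 5)), 16), -7), -1)) = Mul(Mul(Rational(1, 432), I), Pow(Add(Mul(Add(7, Mul(-1, 5)), 16), -7), -1)) = Mul(Mul(Rational(1, 432), I), Pow(Add(Mul(Add(7, -5), 16), -7), -1)) = Mul(Mul(Rational(1, 432), I), Pow(Add(Mul(2, 16), -7), -1)) = Mul(Mul(Rational(1, 432), I), Pow(Add(32, -7), -1)) = Mul(Mul(Rational(1, 432), I), Pow(25, -1)) = Mul(Mul(Rational(1, 432), I), Rational(1, 25)) = Mul(Rational(1, 10800), I)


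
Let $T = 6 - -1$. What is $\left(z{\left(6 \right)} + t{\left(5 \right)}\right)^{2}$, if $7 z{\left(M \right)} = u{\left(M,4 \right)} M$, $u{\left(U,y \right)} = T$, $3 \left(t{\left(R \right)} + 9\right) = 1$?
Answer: $\frac{64}{9} \approx 7.1111$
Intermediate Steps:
$t{\left(R \right)} = - \frac{26}{3}$ ($t{\left(R \right)} = -9 + \frac{1}{3} \cdot 1 = -9 + \frac{1}{3} = - \frac{26}{3}$)
$T = 7$ ($T = 6 + 1 = 7$)
$u{\left(U,y \right)} = 7$
$z{\left(M \right)} = M$ ($z{\left(M \right)} = \frac{7 M}{7} = M$)
$\left(z{\left(6 \right)} + t{\left(5 \right)}\right)^{2} = \left(6 - \frac{26}{3}\right)^{2} = \left(- \frac{8}{3}\right)^{2} = \frac{64}{9}$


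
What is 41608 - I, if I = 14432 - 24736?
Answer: 51912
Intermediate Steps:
I = -10304
41608 - I = 41608 - 1*(-10304) = 41608 + 10304 = 51912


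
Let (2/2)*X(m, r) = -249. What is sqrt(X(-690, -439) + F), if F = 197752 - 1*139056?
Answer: sqrt(58447) ≈ 241.76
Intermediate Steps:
F = 58696 (F = 197752 - 139056 = 58696)
X(m, r) = -249
sqrt(X(-690, -439) + F) = sqrt(-249 + 58696) = sqrt(58447)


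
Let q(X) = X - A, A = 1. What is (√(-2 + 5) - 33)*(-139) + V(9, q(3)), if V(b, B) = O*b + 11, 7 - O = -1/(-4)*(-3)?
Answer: 18671/4 - 139*√3 ≈ 4427.0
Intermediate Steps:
O = 31/4 (O = 7 - (-1/(-4))*(-3) = 7 - (-1*(-¼))*(-3) = 7 - (-3)/4 = 7 - 1*(-¾) = 7 + ¾ = 31/4 ≈ 7.7500)
q(X) = -1 + X (q(X) = X - 1*1 = X - 1 = -1 + X)
V(b, B) = 11 + 31*b/4 (V(b, B) = 31*b/4 + 11 = 11 + 31*b/4)
(√(-2 + 5) - 33)*(-139) + V(9, q(3)) = (√(-2 + 5) - 33)*(-139) + (11 + (31/4)*9) = (√3 - 33)*(-139) + (11 + 279/4) = (-33 + √3)*(-139) + 323/4 = (4587 - 139*√3) + 323/4 = 18671/4 - 139*√3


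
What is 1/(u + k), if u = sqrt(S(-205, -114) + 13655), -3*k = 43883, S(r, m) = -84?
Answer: -131649/1925595550 - 9*sqrt(13571)/1925595550 ≈ -6.8912e-5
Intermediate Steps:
k = -43883/3 (k = -1/3*43883 = -43883/3 ≈ -14628.)
u = sqrt(13571) (u = sqrt(-84 + 13655) = sqrt(13571) ≈ 116.49)
1/(u + k) = 1/(sqrt(13571) - 43883/3) = 1/(-43883/3 + sqrt(13571))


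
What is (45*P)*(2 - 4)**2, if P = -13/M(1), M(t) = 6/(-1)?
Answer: 390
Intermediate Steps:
M(t) = -6 (M(t) = 6*(-1) = -6)
P = 13/6 (P = -13/(-6) = -13*(-1/6) = 13/6 ≈ 2.1667)
(45*P)*(2 - 4)**2 = (45*(13/6))*(2 - 4)**2 = (195/2)*(-2)**2 = (195/2)*4 = 390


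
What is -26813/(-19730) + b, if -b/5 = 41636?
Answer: -4107364587/19730 ≈ -2.0818e+5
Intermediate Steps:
b = -208180 (b = -5*41636 = -208180)
-26813/(-19730) + b = -26813/(-19730) - 208180 = -26813*(-1/19730) - 208180 = 26813/19730 - 208180 = -4107364587/19730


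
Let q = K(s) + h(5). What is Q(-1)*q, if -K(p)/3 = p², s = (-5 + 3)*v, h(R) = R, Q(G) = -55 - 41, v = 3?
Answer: 9888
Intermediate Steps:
Q(G) = -96
s = -6 (s = (-5 + 3)*3 = -2*3 = -6)
K(p) = -3*p²
q = -103 (q = -3*(-6)² + 5 = -3*36 + 5 = -108 + 5 = -103)
Q(-1)*q = -96*(-103) = 9888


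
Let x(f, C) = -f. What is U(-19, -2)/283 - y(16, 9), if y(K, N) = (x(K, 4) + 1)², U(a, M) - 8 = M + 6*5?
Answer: -63639/283 ≈ -224.87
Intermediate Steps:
U(a, M) = 38 + M (U(a, M) = 8 + (M + 6*5) = 8 + (M + 30) = 8 + (30 + M) = 38 + M)
y(K, N) = (1 - K)² (y(K, N) = (-K + 1)² = (1 - K)²)
U(-19, -2)/283 - y(16, 9) = (38 - 2)/283 - (-1 + 16)² = 36*(1/283) - 1*15² = 36/283 - 1*225 = 36/283 - 225 = -63639/283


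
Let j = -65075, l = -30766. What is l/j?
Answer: 30766/65075 ≈ 0.47278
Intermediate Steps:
l/j = -30766/(-65075) = -30766*(-1/65075) = 30766/65075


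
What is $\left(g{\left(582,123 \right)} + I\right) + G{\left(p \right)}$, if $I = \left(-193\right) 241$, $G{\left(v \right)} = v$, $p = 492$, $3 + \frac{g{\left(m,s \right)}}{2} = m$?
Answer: $-44863$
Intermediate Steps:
$g{\left(m,s \right)} = -6 + 2 m$
$I = -46513$
$\left(g{\left(582,123 \right)} + I\right) + G{\left(p \right)} = \left(\left(-6 + 2 \cdot 582\right) - 46513\right) + 492 = \left(\left(-6 + 1164\right) - 46513\right) + 492 = \left(1158 - 46513\right) + 492 = -45355 + 492 = -44863$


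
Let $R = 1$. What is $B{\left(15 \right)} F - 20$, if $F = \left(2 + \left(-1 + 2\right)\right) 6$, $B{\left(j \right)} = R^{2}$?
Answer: $-2$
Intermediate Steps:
$B{\left(j \right)} = 1$ ($B{\left(j \right)} = 1^{2} = 1$)
$F = 18$ ($F = \left(2 + 1\right) 6 = 3 \cdot 6 = 18$)
$B{\left(15 \right)} F - 20 = 1 \cdot 18 - 20 = 18 - 20 = -2$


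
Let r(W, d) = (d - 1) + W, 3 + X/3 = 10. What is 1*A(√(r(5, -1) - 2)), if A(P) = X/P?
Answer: 21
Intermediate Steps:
X = 21 (X = -9 + 3*10 = -9 + 30 = 21)
r(W, d) = -1 + W + d (r(W, d) = (-1 + d) + W = -1 + W + d)
A(P) = 21/P
1*A(√(r(5, -1) - 2)) = 1*(21/(√((-1 + 5 - 1) - 2))) = 1*(21/(√(3 - 2))) = 1*(21/(√1)) = 1*(21/1) = 1*(21*1) = 1*21 = 21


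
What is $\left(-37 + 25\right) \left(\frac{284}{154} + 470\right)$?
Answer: $- \frac{435984}{77} \approx -5662.1$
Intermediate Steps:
$\left(-37 + 25\right) \left(\frac{284}{154} + 470\right) = - 12 \left(284 \cdot \frac{1}{154} + 470\right) = - 12 \left(\frac{142}{77} + 470\right) = \left(-12\right) \frac{36332}{77} = - \frac{435984}{77}$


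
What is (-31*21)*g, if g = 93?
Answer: -60543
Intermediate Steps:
(-31*21)*g = -31*21*93 = -651*93 = -60543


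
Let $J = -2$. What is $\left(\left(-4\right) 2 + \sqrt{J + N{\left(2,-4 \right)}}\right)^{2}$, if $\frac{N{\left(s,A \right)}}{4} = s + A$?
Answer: $\left(8 - i \sqrt{10}\right)^{2} \approx 54.0 - 50.596 i$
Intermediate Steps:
$N{\left(s,A \right)} = 4 A + 4 s$ ($N{\left(s,A \right)} = 4 \left(s + A\right) = 4 \left(A + s\right) = 4 A + 4 s$)
$\left(\left(-4\right) 2 + \sqrt{J + N{\left(2,-4 \right)}}\right)^{2} = \left(\left(-4\right) 2 + \sqrt{-2 + \left(4 \left(-4\right) + 4 \cdot 2\right)}\right)^{2} = \left(-8 + \sqrt{-2 + \left(-16 + 8\right)}\right)^{2} = \left(-8 + \sqrt{-2 - 8}\right)^{2} = \left(-8 + \sqrt{-10}\right)^{2} = \left(-8 + i \sqrt{10}\right)^{2}$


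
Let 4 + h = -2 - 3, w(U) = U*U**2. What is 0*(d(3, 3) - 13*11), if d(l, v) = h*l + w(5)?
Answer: 0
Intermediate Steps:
w(U) = U**3
h = -9 (h = -4 + (-2 - 3) = -4 - 5 = -9)
d(l, v) = 125 - 9*l (d(l, v) = -9*l + 5**3 = -9*l + 125 = 125 - 9*l)
0*(d(3, 3) - 13*11) = 0*((125 - 9*3) - 13*11) = 0*((125 - 27) - 143) = 0*(98 - 143) = 0*(-45) = 0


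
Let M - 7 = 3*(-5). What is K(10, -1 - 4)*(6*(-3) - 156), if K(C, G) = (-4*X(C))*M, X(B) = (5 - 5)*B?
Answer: 0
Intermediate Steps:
M = -8 (M = 7 + 3*(-5) = 7 - 15 = -8)
X(B) = 0 (X(B) = 0*B = 0)
K(C, G) = 0 (K(C, G) = -4*0*(-8) = 0*(-8) = 0)
K(10, -1 - 4)*(6*(-3) - 156) = 0*(6*(-3) - 156) = 0*(-18 - 156) = 0*(-174) = 0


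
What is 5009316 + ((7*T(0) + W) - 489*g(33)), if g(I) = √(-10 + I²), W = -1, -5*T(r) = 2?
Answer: 25046561/5 - 489*√1079 ≈ 4.9932e+6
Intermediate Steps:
T(r) = -⅖ (T(r) = -⅕*2 = -⅖)
5009316 + ((7*T(0) + W) - 489*g(33)) = 5009316 + ((7*(-⅖) - 1) - 489*√(-10 + 33²)) = 5009316 + ((-14/5 - 1) - 489*√(-10 + 1089)) = 5009316 + (-19/5 - 489*√1079) = 25046561/5 - 489*√1079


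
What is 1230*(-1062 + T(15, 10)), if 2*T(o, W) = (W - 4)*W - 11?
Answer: -1276125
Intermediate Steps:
T(o, W) = -11/2 + W*(-4 + W)/2 (T(o, W) = ((W - 4)*W - 11)/2 = ((-4 + W)*W - 11)/2 = (W*(-4 + W) - 11)/2 = (-11 + W*(-4 + W))/2 = -11/2 + W*(-4 + W)/2)
1230*(-1062 + T(15, 10)) = 1230*(-1062 + (-11/2 + (½)*10² - 2*10)) = 1230*(-1062 + (-11/2 + (½)*100 - 20)) = 1230*(-1062 + (-11/2 + 50 - 20)) = 1230*(-1062 + 49/2) = 1230*(-2075/2) = -1276125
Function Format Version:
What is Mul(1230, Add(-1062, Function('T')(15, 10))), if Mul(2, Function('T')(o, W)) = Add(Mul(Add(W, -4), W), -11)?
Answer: -1276125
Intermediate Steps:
Function('T')(o, W) = Add(Rational(-11, 2), Mul(Rational(1, 2), W, Add(-4, W))) (Function('T')(o, W) = Mul(Rational(1, 2), Add(Mul(Add(W, -4), W), -11)) = Mul(Rational(1, 2), Add(Mul(Add(-4, W), W), -11)) = Mul(Rational(1, 2), Add(Mul(W, Add(-4, W)), -11)) = Mul(Rational(1, 2), Add(-11, Mul(W, Add(-4, W)))) = Add(Rational(-11, 2), Mul(Rational(1, 2), W, Add(-4, W))))
Mul(1230, Add(-1062, Function('T')(15, 10))) = Mul(1230, Add(-1062, Add(Rational(-11, 2), Mul(Rational(1, 2), Pow(10, 2)), Mul(-2, 10)))) = Mul(1230, Add(-1062, Add(Rational(-11, 2), Mul(Rational(1, 2), 100), -20))) = Mul(1230, Add(-1062, Add(Rational(-11, 2), 50, -20))) = Mul(1230, Add(-1062, Rational(49, 2))) = Mul(1230, Rational(-2075, 2)) = -1276125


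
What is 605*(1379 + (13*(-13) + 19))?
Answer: 743545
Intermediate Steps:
605*(1379 + (13*(-13) + 19)) = 605*(1379 + (-169 + 19)) = 605*(1379 - 150) = 605*1229 = 743545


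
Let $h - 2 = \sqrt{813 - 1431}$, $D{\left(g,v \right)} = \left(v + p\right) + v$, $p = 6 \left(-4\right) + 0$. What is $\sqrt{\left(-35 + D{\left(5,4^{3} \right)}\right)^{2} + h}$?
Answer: $\sqrt{4763 + i \sqrt{618}} \approx 69.015 + 0.1801 i$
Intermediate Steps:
$p = -24$ ($p = -24 + 0 = -24$)
$D{\left(g,v \right)} = -24 + 2 v$ ($D{\left(g,v \right)} = \left(v - 24\right) + v = \left(-24 + v\right) + v = -24 + 2 v$)
$h = 2 + i \sqrt{618}$ ($h = 2 + \sqrt{813 - 1431} = 2 + \sqrt{-618} = 2 + i \sqrt{618} \approx 2.0 + 24.86 i$)
$\sqrt{\left(-35 + D{\left(5,4^{3} \right)}\right)^{2} + h} = \sqrt{\left(-35 - \left(24 - 2 \cdot 4^{3}\right)\right)^{2} + \left(2 + i \sqrt{618}\right)} = \sqrt{\left(-35 + \left(-24 + 2 \cdot 64\right)\right)^{2} + \left(2 + i \sqrt{618}\right)} = \sqrt{\left(-35 + \left(-24 + 128\right)\right)^{2} + \left(2 + i \sqrt{618}\right)} = \sqrt{\left(-35 + 104\right)^{2} + \left(2 + i \sqrt{618}\right)} = \sqrt{69^{2} + \left(2 + i \sqrt{618}\right)} = \sqrt{4761 + \left(2 + i \sqrt{618}\right)} = \sqrt{4763 + i \sqrt{618}}$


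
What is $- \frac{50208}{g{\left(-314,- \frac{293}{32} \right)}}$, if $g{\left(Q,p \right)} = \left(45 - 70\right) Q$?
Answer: $- \frac{25104}{3925} \approx -6.3959$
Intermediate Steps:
$g{\left(Q,p \right)} = - 25 Q$
$- \frac{50208}{g{\left(-314,- \frac{293}{32} \right)}} = - \frac{50208}{\left(-25\right) \left(-314\right)} = - \frac{50208}{7850} = \left(-50208\right) \frac{1}{7850} = - \frac{25104}{3925}$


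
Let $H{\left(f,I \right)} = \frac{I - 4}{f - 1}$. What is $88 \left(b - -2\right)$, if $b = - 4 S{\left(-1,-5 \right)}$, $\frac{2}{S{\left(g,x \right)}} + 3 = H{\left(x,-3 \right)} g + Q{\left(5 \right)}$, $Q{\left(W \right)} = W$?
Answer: $- \frac{3344}{5} \approx -668.8$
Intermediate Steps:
$H{\left(f,I \right)} = \frac{-4 + I}{-1 + f}$
$S{\left(g,x \right)} = \frac{2}{2 - \frac{7 g}{-1 + x}}$ ($S{\left(g,x \right)} = \frac{2}{-3 + \left(\frac{-4 - 3}{-1 + x} g + 5\right)} = \frac{2}{-3 + \left(\frac{1}{-1 + x} \left(-7\right) g + 5\right)} = \frac{2}{-3 + \left(- \frac{7}{-1 + x} g + 5\right)} = \frac{2}{-3 - \left(-5 + \frac{7 g}{-1 + x}\right)} = \frac{2}{2 - \frac{7 g}{-1 + x}}$)
$b = - \frac{48}{5}$ ($b = - 4 \frac{2 \left(1 - -5\right)}{2 - -10 + 7 \left(-1\right)} = - 4 \frac{2 \left(1 + 5\right)}{2 + 10 - 7} = - 4 \cdot 2 \cdot \frac{1}{5} \cdot 6 = \left(-4\right) \frac{12}{5} = - \frac{48}{5} \approx -9.6$)
$88 \left(b - -2\right) = 88 \left(- \frac{48}{5} - -2\right) = 88 \left(- \frac{48}{5} + 2\right) = 88 \left(- \frac{38}{5}\right) = - \frac{3344}{5}$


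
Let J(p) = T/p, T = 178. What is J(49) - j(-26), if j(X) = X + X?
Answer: 2726/49 ≈ 55.633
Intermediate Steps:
J(p) = 178/p
j(X) = 2*X
J(49) - j(-26) = 178/49 - 2*(-26) = 178*(1/49) - 1*(-52) = 178/49 + 52 = 2726/49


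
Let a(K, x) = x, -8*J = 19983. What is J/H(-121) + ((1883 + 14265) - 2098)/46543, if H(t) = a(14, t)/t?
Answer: -929956369/372344 ≈ -2497.6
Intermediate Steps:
J = -19983/8 (J = -1/8*19983 = -19983/8 ≈ -2497.9)
H(t) = 1 (H(t) = t/t = 1)
J/H(-121) + ((1883 + 14265) - 2098)/46543 = -19983/8/1 + ((1883 + 14265) - 2098)/46543 = -19983/8*1 + (16148 - 2098)*(1/46543) = -19983/8 + 14050*(1/46543) = -19983/8 + 14050/46543 = -929956369/372344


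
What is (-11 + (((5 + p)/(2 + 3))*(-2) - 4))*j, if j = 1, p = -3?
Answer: -79/5 ≈ -15.800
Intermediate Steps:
(-11 + (((5 + p)/(2 + 3))*(-2) - 4))*j = (-11 + (((5 - 3)/(2 + 3))*(-2) - 4))*1 = (-11 + ((2/5)*(-2) - 4))*1 = (-11 + ((2*(⅕))*(-2) - 4))*1 = (-11 + ((⅖)*(-2) - 4))*1 = (-11 + (-⅘ - 4))*1 = (-11 - 24/5)*1 = -79/5*1 = -79/5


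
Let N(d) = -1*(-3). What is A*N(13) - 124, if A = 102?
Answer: 182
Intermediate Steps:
N(d) = 3
A*N(13) - 124 = 102*3 - 124 = 306 - 124 = 182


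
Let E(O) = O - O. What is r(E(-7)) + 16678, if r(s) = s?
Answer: 16678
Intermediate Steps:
E(O) = 0
r(E(-7)) + 16678 = 0 + 16678 = 16678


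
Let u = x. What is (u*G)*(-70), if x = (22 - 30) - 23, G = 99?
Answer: 214830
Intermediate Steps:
x = -31 (x = -8 - 23 = -31)
u = -31
(u*G)*(-70) = -31*99*(-70) = -3069*(-70) = 214830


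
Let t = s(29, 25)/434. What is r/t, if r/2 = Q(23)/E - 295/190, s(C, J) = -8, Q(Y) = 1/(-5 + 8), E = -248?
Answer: 153769/912 ≈ 168.61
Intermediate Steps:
Q(Y) = 1/3
t = -4/217 (t = -8/434 = -8*1/434 = -4/217 ≈ -0.018433)
r = -21967/7068 (r = 2*((1/3)/(-248) - 295/190) = 2*((1/3)*(-1/248) - 295*1/190) = 2*(-1/744 - 59/38) = 2*(-21967/14136) = -21967/7068 ≈ -3.1080)
r/t = -21967/(7068*(-4/217)) = -21967/7068*(-217/4) = 153769/912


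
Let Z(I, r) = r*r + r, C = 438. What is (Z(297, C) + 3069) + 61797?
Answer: 257148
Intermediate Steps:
Z(I, r) = r + r² (Z(I, r) = r² + r = r + r²)
(Z(297, C) + 3069) + 61797 = (438*(1 + 438) + 3069) + 61797 = (438*439 + 3069) + 61797 = (192282 + 3069) + 61797 = 195351 + 61797 = 257148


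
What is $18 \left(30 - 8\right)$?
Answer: $396$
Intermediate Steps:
$18 \left(30 - 8\right) = 18 \cdot 22 = 396$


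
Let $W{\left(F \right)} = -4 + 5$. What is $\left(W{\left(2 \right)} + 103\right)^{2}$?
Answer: $10816$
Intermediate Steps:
$W{\left(F \right)} = 1$
$\left(W{\left(2 \right)} + 103\right)^{2} = \left(1 + 103\right)^{2} = 104^{2} = 10816$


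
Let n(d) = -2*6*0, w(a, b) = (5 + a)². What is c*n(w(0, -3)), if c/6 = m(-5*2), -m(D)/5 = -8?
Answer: 0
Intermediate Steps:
m(D) = 40 (m(D) = -5*(-8) = 40)
n(d) = 0 (n(d) = -12*0 = 0)
c = 240 (c = 6*40 = 240)
c*n(w(0, -3)) = 240*0 = 0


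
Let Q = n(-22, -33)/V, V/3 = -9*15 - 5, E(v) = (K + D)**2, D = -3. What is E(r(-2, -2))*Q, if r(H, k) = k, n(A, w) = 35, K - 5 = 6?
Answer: -16/3 ≈ -5.3333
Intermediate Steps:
K = 11 (K = 5 + 6 = 11)
E(v) = 64 (E(v) = (11 - 3)**2 = 8**2 = 64)
V = -420 (V = 3*(-9*15 - 5) = 3*(-135 - 5) = 3*(-140) = -420)
Q = -1/12 (Q = 35/(-420) = 35*(-1/420) = -1/12 ≈ -0.083333)
E(r(-2, -2))*Q = 64*(-1/12) = -16/3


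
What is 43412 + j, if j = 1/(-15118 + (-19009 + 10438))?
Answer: 1028386867/23689 ≈ 43412.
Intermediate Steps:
j = -1/23689 (j = 1/(-15118 - 8571) = 1/(-23689) = -1/23689 ≈ -4.2214e-5)
43412 + j = 43412 - 1/23689 = 1028386867/23689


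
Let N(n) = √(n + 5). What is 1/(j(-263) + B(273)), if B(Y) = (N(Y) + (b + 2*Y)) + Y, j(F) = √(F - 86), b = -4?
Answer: 1/(815 + √278 + I*√349) ≈ 0.0012018 - 2.7e-5*I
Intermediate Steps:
N(n) = √(5 + n)
j(F) = √(-86 + F)
B(Y) = -4 + √(5 + Y) + 3*Y (B(Y) = (√(5 + Y) + (-4 + 2*Y)) + Y = (-4 + √(5 + Y) + 2*Y) + Y = -4 + √(5 + Y) + 3*Y)
1/(j(-263) + B(273)) = 1/(√(-86 - 263) + (-4 + √(5 + 273) + 3*273)) = 1/(√(-349) + (-4 + √278 + 819)) = 1/(I*√349 + (815 + √278)) = 1/(815 + √278 + I*√349)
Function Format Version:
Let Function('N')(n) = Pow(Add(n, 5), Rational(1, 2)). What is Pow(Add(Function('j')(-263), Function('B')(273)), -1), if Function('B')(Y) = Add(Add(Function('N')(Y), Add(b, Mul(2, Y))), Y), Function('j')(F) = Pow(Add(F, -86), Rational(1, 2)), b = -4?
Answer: Pow(Add(815, Pow(278, Rational(1, 2)), Mul(I, Pow(349, Rational(1, 2)))), -1) ≈ Add(0.0012018, Mul(-2.700e-5, I))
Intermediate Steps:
Function('N')(n) = Pow(Add(5, n), Rational(1, 2))
Function('j')(F) = Pow(Add(-86, F), Rational(1, 2))
Function('B')(Y) = Add(-4, Pow(Add(5, Y), Rational(1, 2)), Mul(3, Y)) (Function('B')(Y) = Add(Add(Pow(Add(5, Y), Rational(1, 2)), Add(-4, Mul(2, Y))), Y) = Add(Add(-4, Pow(Add(5, Y), Rational(1, 2)), Mul(2, Y)), Y) = Add(-4, Pow(Add(5, Y), Rational(1, 2)), Mul(3, Y)))
Pow(Add(Function('j')(-263), Function('B')(273)), -1) = Pow(Add(Pow(Add(-86, -263), Rational(1, 2)), Add(-4, Pow(Add(5, 273), Rational(1, 2)), Mul(3, 273))), -1) = Pow(Add(Pow(-349, Rational(1, 2)), Add(-4, Pow(278, Rational(1, 2)), 819)), -1) = Pow(Add(Mul(I, Pow(349, Rational(1, 2))), Add(815, Pow(278, Rational(1, 2)))), -1) = Pow(Add(815, Pow(278, Rational(1, 2)), Mul(I, Pow(349, Rational(1, 2)))), -1)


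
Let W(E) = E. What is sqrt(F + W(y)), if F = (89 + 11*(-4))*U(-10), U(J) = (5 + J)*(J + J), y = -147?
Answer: sqrt(4353) ≈ 65.977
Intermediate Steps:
U(J) = 2*J*(5 + J) (U(J) = (5 + J)*(2*J) = 2*J*(5 + J))
F = 4500 (F = (89 + 11*(-4))*(2*(-10)*(5 - 10)) = (89 - 44)*(2*(-10)*(-5)) = 45*100 = 4500)
sqrt(F + W(y)) = sqrt(4500 - 147) = sqrt(4353)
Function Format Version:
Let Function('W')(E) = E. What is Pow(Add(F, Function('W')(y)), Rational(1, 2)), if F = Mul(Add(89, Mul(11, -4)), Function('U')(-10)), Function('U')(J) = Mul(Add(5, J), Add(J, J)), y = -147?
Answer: Pow(4353, Rational(1, 2)) ≈ 65.977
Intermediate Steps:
Function('U')(J) = Mul(2, J, Add(5, J)) (Function('U')(J) = Mul(Add(5, J), Mul(2, J)) = Mul(2, J, Add(5, J)))
F = 4500 (F = Mul(Add(89, Mul(11, -4)), Mul(2, -10, Add(5, -10))) = Mul(Add(89, -44), Mul(2, -10, -5)) = Mul(45, 100) = 4500)
Pow(Add(F, Function('W')(y)), Rational(1, 2)) = Pow(Add(4500, -147), Rational(1, 2)) = Pow(4353, Rational(1, 2))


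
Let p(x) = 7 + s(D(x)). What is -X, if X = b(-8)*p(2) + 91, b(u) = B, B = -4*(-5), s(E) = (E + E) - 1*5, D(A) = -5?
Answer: 69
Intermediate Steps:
s(E) = -5 + 2*E (s(E) = 2*E - 5 = -5 + 2*E)
p(x) = -8 (p(x) = 7 + (-5 + 2*(-5)) = 7 + (-5 - 10) = 7 - 15 = -8)
B = 20
b(u) = 20
X = -69 (X = 20*(-8) + 91 = -160 + 91 = -69)
-X = -1*(-69) = 69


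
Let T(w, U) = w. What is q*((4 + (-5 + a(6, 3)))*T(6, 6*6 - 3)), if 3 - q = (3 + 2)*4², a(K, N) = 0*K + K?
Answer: -2310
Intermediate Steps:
a(K, N) = K (a(K, N) = 0 + K = K)
q = -77 (q = 3 - (3 + 2)*4² = 3 - 5*16 = 3 - 1*80 = 3 - 80 = -77)
q*((4 + (-5 + a(6, 3)))*T(6, 6*6 - 3)) = -77*(4 + (-5 + 6))*6 = -77*(4 + 1)*6 = -385*6 = -77*30 = -2310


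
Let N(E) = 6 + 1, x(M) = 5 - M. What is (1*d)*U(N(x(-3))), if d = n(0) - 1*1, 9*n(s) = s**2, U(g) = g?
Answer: -7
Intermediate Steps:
N(E) = 7
n(s) = s**2/9
d = -1 (d = (1/9)*0**2 - 1*1 = (1/9)*0 - 1 = 0 - 1 = -1)
(1*d)*U(N(x(-3))) = (1*(-1))*7 = -1*7 = -7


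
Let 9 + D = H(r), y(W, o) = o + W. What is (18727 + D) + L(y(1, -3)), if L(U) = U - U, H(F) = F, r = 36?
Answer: 18754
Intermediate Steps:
y(W, o) = W + o
L(U) = 0
D = 27 (D = -9 + 36 = 27)
(18727 + D) + L(y(1, -3)) = (18727 + 27) + 0 = 18754 + 0 = 18754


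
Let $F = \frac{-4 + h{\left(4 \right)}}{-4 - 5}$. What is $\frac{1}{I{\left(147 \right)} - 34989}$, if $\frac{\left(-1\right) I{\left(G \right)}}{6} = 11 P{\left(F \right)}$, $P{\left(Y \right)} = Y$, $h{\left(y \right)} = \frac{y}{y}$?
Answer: $- \frac{1}{35011} \approx -2.8562 \cdot 10^{-5}$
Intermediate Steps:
$h{\left(y \right)} = 1$
$F = \frac{1}{3}$ ($F = \frac{-4 + 1}{-4 - 5} = - \frac{3}{-9} = \left(-3\right) \left(- \frac{1}{9}\right) = \frac{1}{3} \approx 0.33333$)
$I{\left(G \right)} = -22$ ($I{\left(G \right)} = - 6 \cdot 11 \cdot \frac{1}{3} = \left(-6\right) \frac{11}{3} = -22$)
$\frac{1}{I{\left(147 \right)} - 34989} = \frac{1}{-22 - 34989} = \frac{1}{-35011} = - \frac{1}{35011}$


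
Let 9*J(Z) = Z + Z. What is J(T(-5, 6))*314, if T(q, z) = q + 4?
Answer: -628/9 ≈ -69.778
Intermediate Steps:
T(q, z) = 4 + q
J(Z) = 2*Z/9 (J(Z) = (Z + Z)/9 = (2*Z)/9 = 2*Z/9)
J(T(-5, 6))*314 = (2*(4 - 5)/9)*314 = ((2/9)*(-1))*314 = -2/9*314 = -628/9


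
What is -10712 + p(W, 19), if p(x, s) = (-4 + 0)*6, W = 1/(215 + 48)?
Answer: -10736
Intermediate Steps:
W = 1/263 ≈ 0.0038023
p(x, s) = -24 (p(x, s) = -4*6 = -24)
-10712 + p(W, 19) = -10712 - 24 = -10736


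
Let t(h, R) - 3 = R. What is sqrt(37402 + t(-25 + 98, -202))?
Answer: sqrt(37203) ≈ 192.88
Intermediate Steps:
t(h, R) = 3 + R
sqrt(37402 + t(-25 + 98, -202)) = sqrt(37402 + (3 - 202)) = sqrt(37402 - 199) = sqrt(37203)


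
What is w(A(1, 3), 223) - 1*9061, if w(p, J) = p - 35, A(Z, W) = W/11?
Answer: -100053/11 ≈ -9095.7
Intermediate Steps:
A(Z, W) = W/11 (A(Z, W) = W*(1/11) = W/11)
w(p, J) = -35 + p
w(A(1, 3), 223) - 1*9061 = (-35 + (1/11)*3) - 1*9061 = (-35 + 3/11) - 9061 = -382/11 - 9061 = -100053/11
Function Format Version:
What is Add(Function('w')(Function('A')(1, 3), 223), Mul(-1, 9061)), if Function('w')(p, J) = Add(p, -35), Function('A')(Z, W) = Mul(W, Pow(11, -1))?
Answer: Rational(-100053, 11) ≈ -9095.7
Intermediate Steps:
Function('A')(Z, W) = Mul(Rational(1, 11), W) (Function('A')(Z, W) = Mul(W, Rational(1, 11)) = Mul(Rational(1, 11), W))
Function('w')(p, J) = Add(-35, p)
Add(Function('w')(Function('A')(1, 3), 223), Mul(-1, 9061)) = Add(Add(-35, Mul(Rational(1, 11), 3)), Mul(-1, 9061)) = Add(Add(-35, Rational(3, 11)), -9061) = Add(Rational(-382, 11), -9061) = Rational(-100053, 11)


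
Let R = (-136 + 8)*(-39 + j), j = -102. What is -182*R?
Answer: -3284736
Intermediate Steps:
R = 18048 (R = (-136 + 8)*(-39 - 102) = -128*(-141) = 18048)
-182*R = -182*18048 = -3284736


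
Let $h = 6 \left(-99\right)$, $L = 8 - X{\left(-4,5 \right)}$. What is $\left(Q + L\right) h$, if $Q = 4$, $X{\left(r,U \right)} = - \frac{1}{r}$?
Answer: $- \frac{13959}{2} \approx -6979.5$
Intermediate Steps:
$L = \frac{31}{4}$ ($L = 8 - - \frac{1}{-4} = 8 - \left(-1\right) \left(- \frac{1}{4}\right) = 8 - \frac{1}{4} = \frac{31}{4} \approx 7.75$)
$h = -594$
$\left(Q + L\right) h = \left(4 + \frac{31}{4}\right) \left(-594\right) = \frac{47}{4} \left(-594\right) = - \frac{13959}{2}$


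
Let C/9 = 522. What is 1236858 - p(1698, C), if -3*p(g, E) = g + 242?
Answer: 3712514/3 ≈ 1.2375e+6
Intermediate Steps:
C = 4698 (C = 9*522 = 4698)
p(g, E) = -242/3 - g/3 (p(g, E) = -(g + 242)/3 = -(242 + g)/3 = -242/3 - g/3)
1236858 - p(1698, C) = 1236858 - (-242/3 - 1/3*1698) = 1236858 - (-242/3 - 566) = 1236858 - 1*(-1940/3) = 1236858 + 1940/3 = 3712514/3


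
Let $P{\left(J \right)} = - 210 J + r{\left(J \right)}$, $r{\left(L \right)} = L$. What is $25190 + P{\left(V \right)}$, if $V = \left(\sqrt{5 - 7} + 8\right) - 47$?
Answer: $33341 - 209 i \sqrt{2} \approx 33341.0 - 295.57 i$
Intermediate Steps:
$V = -39 + i \sqrt{2}$ ($V = \left(\sqrt{-2} + 8\right) - 47 = \left(i \sqrt{2} + 8\right) - 47 = \left(8 + i \sqrt{2}\right) - 47 = -39 + i \sqrt{2} \approx -39.0 + 1.4142 i$)
$P{\left(J \right)} = - 209 J$ ($P{\left(J \right)} = - 210 J + J = - 209 J$)
$25190 + P{\left(V \right)} = 25190 - 209 \left(-39 + i \sqrt{2}\right) = 25190 + \left(8151 - 209 i \sqrt{2}\right) = 33341 - 209 i \sqrt{2}$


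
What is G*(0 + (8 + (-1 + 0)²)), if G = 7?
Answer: 63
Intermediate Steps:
G*(0 + (8 + (-1 + 0)²)) = 7*(0 + (8 + (-1 + 0)²)) = 7*(0 + (8 + (-1)²)) = 7*(0 + (8 + 1)) = 7*(0 + 9) = 7*9 = 63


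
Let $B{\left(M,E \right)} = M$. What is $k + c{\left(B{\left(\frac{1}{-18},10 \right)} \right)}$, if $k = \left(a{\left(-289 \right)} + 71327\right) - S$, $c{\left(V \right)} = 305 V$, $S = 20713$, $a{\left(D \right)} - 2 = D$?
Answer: $\frac{905581}{18} \approx 50310.0$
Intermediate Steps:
$a{\left(D \right)} = 2 + D$
$k = 50327$ ($k = \left(\left(2 - 289\right) + 71327\right) - 20713 = \left(-287 + 71327\right) - 20713 = 71040 - 20713 = 50327$)
$k + c{\left(B{\left(\frac{1}{-18},10 \right)} \right)} = 50327 + \frac{305}{-18} = 50327 + 305 \left(- \frac{1}{18}\right) = 50327 - \frac{305}{18} = \frac{905581}{18}$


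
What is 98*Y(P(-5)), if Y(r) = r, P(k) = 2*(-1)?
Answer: -196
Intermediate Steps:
P(k) = -2
98*Y(P(-5)) = 98*(-2) = -196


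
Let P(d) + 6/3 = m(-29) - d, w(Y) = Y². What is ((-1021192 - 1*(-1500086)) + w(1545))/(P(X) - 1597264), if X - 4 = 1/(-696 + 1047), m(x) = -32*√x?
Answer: -18192600651599829/10139329001567527 + 364473895968*I*√29/10139329001567527 ≈ -1.7943 + 0.00019358*I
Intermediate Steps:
X = 1405/351 (X = 4 + 1/(-696 + 1047) = 4 + 1/351 = 1405/351 ≈ 4.0028)
P(d) = -2 - d - 32*I*√29 (P(d) = -2 + (-32*I*√29 - d) = -2 + (-d - 32*I*√29) = -2 - d - 32*I*√29)
((-1021192 - 1*(-1500086)) + w(1545))/(P(X) - 1597264) = ((-1021192 - 1*(-1500086)) + 1545²)/((-2 - 1*1405/351 - 32*I*√29) - 1597264) = ((-1021192 + 1500086) + 2387025)/((-2 - 1405/351 - 32*I*√29) - 1597264) = (478894 + 2387025)/((-2107/351 - 32*I*√29) - 1597264) = 2865919/(-560641771/351 - 32*I*√29)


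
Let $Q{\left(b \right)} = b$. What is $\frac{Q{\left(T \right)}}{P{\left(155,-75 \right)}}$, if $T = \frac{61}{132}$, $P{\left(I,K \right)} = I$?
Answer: $\frac{61}{20460} \approx 0.0029814$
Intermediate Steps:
$T = \frac{61}{132}$ ($T = 61 \cdot \frac{1}{132} = \frac{61}{132} \approx 0.46212$)
$\frac{Q{\left(T \right)}}{P{\left(155,-75 \right)}} = \frac{61}{132 \cdot 155} = \frac{61}{132} \cdot \frac{1}{155} = \frac{61}{20460}$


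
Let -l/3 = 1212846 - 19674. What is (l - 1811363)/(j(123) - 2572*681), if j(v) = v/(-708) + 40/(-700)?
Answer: 44528660540/14467656227 ≈ 3.0778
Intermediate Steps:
j(v) = -2/35 - v/708 (j(v) = v*(-1/708) + 40*(-1/700) = -v/708 - 2/35 = -2/35 - v/708)
l = -3579516 (l = -3*(1212846 - 19674) = -3*1193172 = -3579516)
(l - 1811363)/(j(123) - 2572*681) = (-3579516 - 1811363)/((-2/35 - 1/708*123) - 2572*681) = -5390879/((-2/35 - 41/236) - 1751532) = -5390879/(-1907/8260 - 1751532) = -5390879/(-14467656227/8260) = -5390879*(-8260/14467656227) = 44528660540/14467656227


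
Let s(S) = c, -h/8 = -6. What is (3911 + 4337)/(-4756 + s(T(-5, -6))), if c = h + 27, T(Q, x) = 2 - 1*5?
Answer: -8248/4681 ≈ -1.7620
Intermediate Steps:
h = 48 (h = -8*(-6) = 48)
T(Q, x) = -3 (T(Q, x) = 2 - 5 = -3)
c = 75 (c = 48 + 27 = 75)
s(S) = 75
(3911 + 4337)/(-4756 + s(T(-5, -6))) = (3911 + 4337)/(-4756 + 75) = 8248/(-4681) = 8248*(-1/4681) = -8248/4681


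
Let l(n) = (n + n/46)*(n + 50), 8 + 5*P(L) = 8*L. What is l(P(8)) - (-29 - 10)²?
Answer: -471879/575 ≈ -820.66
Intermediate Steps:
P(L) = -8/5 + 8*L/5 (P(L) = -8/5 + (8*L)/5 = -8/5 + 8*L/5)
l(n) = 47*n*(50 + n)/46 (l(n) = (n + n*(1/46))*(50 + n) = (n + n/46)*(50 + n) = (47*n/46)*(50 + n) = 47*n*(50 + n)/46)
l(P(8)) - (-29 - 10)² = 47*(-8/5 + (8/5)*8)*(50 + (-8/5 + (8/5)*8))/46 - (-29 - 10)² = 47*(-8/5 + 64/5)*(50 + (-8/5 + 64/5))/46 - 1*(-39)² = (47/46)*(56/5)*(50 + 56/5) - 1*1521 = (47/46)*(56/5)*(306/5) - 1521 = 402696/575 - 1521 = -471879/575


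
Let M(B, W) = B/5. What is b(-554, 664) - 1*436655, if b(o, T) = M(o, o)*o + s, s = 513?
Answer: -1873794/5 ≈ -3.7476e+5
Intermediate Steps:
M(B, W) = B/5 (M(B, W) = B*(⅕) = B/5)
b(o, T) = 513 + o²/5 (b(o, T) = (o/5)*o + 513 = o²/5 + 513 = 513 + o²/5)
b(-554, 664) - 1*436655 = (513 + (⅕)*(-554)²) - 1*436655 = (513 + (⅕)*306916) - 436655 = (513 + 306916/5) - 436655 = 309481/5 - 436655 = -1873794/5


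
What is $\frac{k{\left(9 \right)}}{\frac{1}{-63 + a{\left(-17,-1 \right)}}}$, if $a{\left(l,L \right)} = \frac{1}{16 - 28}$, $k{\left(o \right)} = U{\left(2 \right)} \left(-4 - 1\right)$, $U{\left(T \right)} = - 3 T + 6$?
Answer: $0$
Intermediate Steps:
$U{\left(T \right)} = 6 - 3 T$
$k{\left(o \right)} = 0$ ($k{\left(o \right)} = \left(6 - 6\right) \left(-4 - 1\right) = \left(6 - 6\right) \left(-5\right) = 0 \left(-5\right) = 0$)
$a{\left(l,L \right)} = - \frac{1}{12}$ ($a{\left(l,L \right)} = \frac{1}{-12} = - \frac{1}{12}$)
$\frac{k{\left(9 \right)}}{\frac{1}{-63 + a{\left(-17,-1 \right)}}} = \frac{0}{\frac{1}{-63 - \frac{1}{12}}} = \frac{0}{\frac{1}{- \frac{757}{12}}} = \frac{0}{- \frac{12}{757}} = 0 \left(- \frac{757}{12}\right) = 0$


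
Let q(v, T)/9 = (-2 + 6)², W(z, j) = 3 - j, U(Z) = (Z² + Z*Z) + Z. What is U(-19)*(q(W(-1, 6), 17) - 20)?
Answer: 87172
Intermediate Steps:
U(Z) = Z + 2*Z² (U(Z) = (Z² + Z²) + Z = 2*Z² + Z = Z + 2*Z²)
q(v, T) = 144 (q(v, T) = 9*(-2 + 6)² = 9*4² = 9*16 = 144)
U(-19)*(q(W(-1, 6), 17) - 20) = (-19*(1 + 2*(-19)))*(144 - 20) = -19*(1 - 38)*124 = -19*(-37)*124 = 703*124 = 87172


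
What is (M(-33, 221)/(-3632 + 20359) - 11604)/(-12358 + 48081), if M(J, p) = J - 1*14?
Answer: -194100155/597538621 ≈ -0.32483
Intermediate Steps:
M(J, p) = -14 + J (M(J, p) = J - 14 = -14 + J)
(M(-33, 221)/(-3632 + 20359) - 11604)/(-12358 + 48081) = ((-14 - 33)/(-3632 + 20359) - 11604)/(-12358 + 48081) = (-47/16727 - 11604)/35723 = (-47*1/16727 - 11604)*(1/35723) = (-47/16727 - 11604)*(1/35723) = -194100155/16727*1/35723 = -194100155/597538621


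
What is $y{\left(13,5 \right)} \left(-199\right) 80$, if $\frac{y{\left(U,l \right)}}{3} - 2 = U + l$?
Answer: $-955200$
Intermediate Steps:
$y{\left(U,l \right)} = 6 + 3 U + 3 l$ ($y{\left(U,l \right)} = 6 + 3 \left(U + l\right) = 6 + \left(3 U + 3 l\right) = 6 + 3 U + 3 l$)
$y{\left(13,5 \right)} \left(-199\right) 80 = \left(6 + 3 \cdot 13 + 3 \cdot 5\right) \left(-199\right) 80 = \left(6 + 39 + 15\right) \left(-199\right) 80 = 60 \left(-199\right) 80 = \left(-11940\right) 80 = -955200$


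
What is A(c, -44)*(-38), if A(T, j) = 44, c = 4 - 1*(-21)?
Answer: -1672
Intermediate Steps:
c = 25 (c = 4 + 21 = 25)
A(c, -44)*(-38) = 44*(-38) = -1672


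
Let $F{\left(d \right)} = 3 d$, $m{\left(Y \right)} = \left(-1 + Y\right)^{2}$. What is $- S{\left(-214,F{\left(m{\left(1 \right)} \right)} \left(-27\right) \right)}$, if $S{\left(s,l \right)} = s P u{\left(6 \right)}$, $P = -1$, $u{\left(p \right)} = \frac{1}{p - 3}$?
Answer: $- \frac{214}{3} \approx -71.333$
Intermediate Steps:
$u{\left(p \right)} = \frac{1}{-3 + p}$
$S{\left(s,l \right)} = - \frac{s}{3}$ ($S{\left(s,l \right)} = \frac{s \left(-1\right)}{-3 + 6} = \frac{\left(-1\right) s}{3} = - s \frac{1}{3} = - \frac{s}{3}$)
$- S{\left(-214,F{\left(m{\left(1 \right)} \right)} \left(-27\right) \right)} = - \frac{\left(-1\right) \left(-214\right)}{3} = \left(-1\right) \frac{214}{3} = - \frac{214}{3}$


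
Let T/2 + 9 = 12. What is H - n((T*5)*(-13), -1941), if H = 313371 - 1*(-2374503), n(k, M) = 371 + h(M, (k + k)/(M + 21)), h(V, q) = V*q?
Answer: 86025329/32 ≈ 2.6883e+6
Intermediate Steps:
T = 6 (T = -18 + 2*12 = -18 + 24 = 6)
n(k, M) = 371 + 2*M*k/(21 + M) (n(k, M) = 371 + M*((k + k)/(M + 21)) = 371 + M*((2*k)/(21 + M)) = 371 + M*(2*k/(21 + M)) = 371 + 2*M*k/(21 + M))
H = 2687874 (H = 313371 + 2374503 = 2687874)
H - n((T*5)*(-13), -1941) = 2687874 - (7791 + 371*(-1941) + 2*(-1941)*((6*5)*(-13)))/(21 - 1941) = 2687874 - (7791 - 720111 + 2*(-1941)*(30*(-13)))/(-1920) = 2687874 - (-1)*(7791 - 720111 + 2*(-1941)*(-390))/1920 = 2687874 - (-1)*(7791 - 720111 + 1513980)/1920 = 2687874 - (-1)*801660/1920 = 2687874 - 1*(-13361/32) = 2687874 + 13361/32 = 86025329/32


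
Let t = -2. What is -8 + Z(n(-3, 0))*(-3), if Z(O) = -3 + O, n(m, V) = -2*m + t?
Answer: -11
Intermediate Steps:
n(m, V) = -2 - 2*m (n(m, V) = -2*m - 2 = -2 - 2*m)
-8 + Z(n(-3, 0))*(-3) = -8 + (-3 + (-2 - 2*(-3)))*(-3) = -8 + (-3 + (-2 + 6))*(-3) = -8 + (-3 + 4)*(-3) = -8 + 1*(-3) = -8 - 3 = -11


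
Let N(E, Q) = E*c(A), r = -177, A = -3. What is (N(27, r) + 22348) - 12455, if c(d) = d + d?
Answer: 9731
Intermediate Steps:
c(d) = 2*d
N(E, Q) = -6*E (N(E, Q) = E*(2*(-3)) = E*(-6) = -6*E)
(N(27, r) + 22348) - 12455 = (-6*27 + 22348) - 12455 = (-162 + 22348) - 12455 = 22186 - 12455 = 9731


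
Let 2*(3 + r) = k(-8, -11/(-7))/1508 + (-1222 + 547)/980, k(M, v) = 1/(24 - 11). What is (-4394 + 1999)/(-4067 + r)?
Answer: 2300627420/3909956513 ≈ 0.58840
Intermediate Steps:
k(M, v) = 1/13
r = -3212581/960596 (r = -3 + ((1/13)/1508 + (-1222 + 547)/980)/2 = -3 + ((1/13)*(1/1508) - 675*1/980)/2 = -3 + (1/19604 - 135/196)/2 = -3 + (½)*(-330793/480298) = -3 - 330793/960596 = -3212581/960596 ≈ -3.3444)
(-4394 + 1999)/(-4067 + r) = (-4394 + 1999)/(-4067 - 3212581/960596) = -2395/(-3909956513/960596) = -2395*(-960596/3909956513) = 2300627420/3909956513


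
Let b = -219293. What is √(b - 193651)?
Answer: 4*I*√25809 ≈ 642.61*I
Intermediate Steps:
√(b - 193651) = √(-219293 - 193651) = √(-412944) = 4*I*√25809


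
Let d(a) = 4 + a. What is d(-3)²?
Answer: 1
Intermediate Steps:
d(-3)² = (4 - 3)² = 1² = 1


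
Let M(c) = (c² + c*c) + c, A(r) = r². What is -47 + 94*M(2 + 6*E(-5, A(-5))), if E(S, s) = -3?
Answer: 46577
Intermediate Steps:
M(c) = c + 2*c² (M(c) = (c² + c²) + c = 2*c² + c = c + 2*c²)
-47 + 94*M(2 + 6*E(-5, A(-5))) = -47 + 94*((2 + 6*(-3))*(1 + 2*(2 + 6*(-3)))) = -47 + 94*((2 - 18)*(1 + 2*(2 - 18))) = -47 + 94*(-16*(1 + 2*(-16))) = -47 + 94*(-16*(1 - 32)) = -47 + 94*(-16*(-31)) = -47 + 94*496 = -47 + 46624 = 46577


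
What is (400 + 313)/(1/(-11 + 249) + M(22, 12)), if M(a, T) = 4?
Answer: 169694/953 ≈ 178.06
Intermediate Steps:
(400 + 313)/(1/(-11 + 249) + M(22, 12)) = (400 + 313)/(1/(-11 + 249) + 4) = 713/(1/238 + 4) = 713/(953/238) = 713*(238/953) = 169694/953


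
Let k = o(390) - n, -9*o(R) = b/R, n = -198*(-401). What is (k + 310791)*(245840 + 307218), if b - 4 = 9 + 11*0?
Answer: 17276455945661/135 ≈ 1.2797e+11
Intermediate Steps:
n = 79398
b = 13 (b = 4 + (9 + 11*0) = 4 + (9 + 0) = 4 + 9 = 13)
o(R) = -13/(9*R)
k = -21437461/270 (k = -13/9/390 - 1*79398 = -13/9*1/390 - 79398 = -1/270 - 79398 = -21437461/270 ≈ -79398.)
(k + 310791)*(245840 + 307218) = (-21437461/270 + 310791)*(245840 + 307218) = (62476109/270)*553058 = 17276455945661/135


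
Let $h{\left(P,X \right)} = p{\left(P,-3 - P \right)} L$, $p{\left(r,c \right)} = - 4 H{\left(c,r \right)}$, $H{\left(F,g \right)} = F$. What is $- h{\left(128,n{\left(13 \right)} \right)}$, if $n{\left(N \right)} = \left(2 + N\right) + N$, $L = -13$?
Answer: $6812$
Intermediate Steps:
$p{\left(r,c \right)} = - 4 c$
$n{\left(N \right)} = 2 + 2 N$
$h{\left(P,X \right)} = -156 - 52 P$ ($h{\left(P,X \right)} = - 4 \left(-3 - P\right) \left(-13\right) = \left(12 + 4 P\right) \left(-13\right) = -156 - 52 P$)
$- h{\left(128,n{\left(13 \right)} \right)} = - (-156 - 6656) = \left(-1\right) \left(-6812\right) = 6812$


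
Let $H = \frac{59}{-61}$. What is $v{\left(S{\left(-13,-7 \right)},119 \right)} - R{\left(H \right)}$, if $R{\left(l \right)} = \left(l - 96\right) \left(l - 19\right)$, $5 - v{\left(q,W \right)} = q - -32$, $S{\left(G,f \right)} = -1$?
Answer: $- \frac{7301216}{3721} \approx -1962.2$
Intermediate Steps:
$v{\left(q,W \right)} = -27 - q$ ($v{\left(q,W \right)} = 5 - \left(q - -32\right) = 5 - \left(q + 32\right) = 5 - \left(32 + q\right) = -27 - q$)
$H = - \frac{59}{61}$ ($H = 59 \left(- \frac{1}{61}\right) = - \frac{59}{61} \approx -0.96721$)
$R{\left(l \right)} = \left(-96 + l\right) \left(-19 + l\right)$
$v{\left(S{\left(-13,-7 \right)},119 \right)} - R{\left(H \right)} = \left(-27 - -1\right) - \left(1824 + \left(- \frac{59}{61}\right)^{2} - - \frac{6785}{61}\right) = \left(-27 + 1\right) - \left(1824 + \frac{3481}{3721} + \frac{6785}{61}\right) = -26 - \frac{7204470}{3721} = - \frac{7301216}{3721}$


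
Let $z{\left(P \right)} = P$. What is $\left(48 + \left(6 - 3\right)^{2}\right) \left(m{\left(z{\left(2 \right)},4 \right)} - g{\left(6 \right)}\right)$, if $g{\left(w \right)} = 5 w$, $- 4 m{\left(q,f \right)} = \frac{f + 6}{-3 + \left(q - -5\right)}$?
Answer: $- \frac{13965}{8} \approx -1745.6$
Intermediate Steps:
$m{\left(q,f \right)} = - \frac{6 + f}{4 \left(2 + q\right)}$ ($m{\left(q,f \right)} = - \frac{\left(f + 6\right) \frac{1}{-3 + \left(q - -5\right)}}{4} = - \frac{\left(6 + f\right) \frac{1}{-3 + \left(q + 5\right)}}{4} = - \frac{\left(6 + f\right) \frac{1}{-3 + \left(5 + q\right)}}{4} = - \frac{\left(6 + f\right) \frac{1}{2 + q}}{4} = - \frac{\frac{1}{2 + q} \left(6 + f\right)}{4} = - \frac{6 + f}{4 \left(2 + q\right)}$)
$\left(48 + \left(6 - 3\right)^{2}\right) \left(m{\left(z{\left(2 \right)},4 \right)} - g{\left(6 \right)}\right) = \left(48 + \left(6 - 3\right)^{2}\right) \left(\frac{-6 - 4}{4 \left(2 + 2\right)} - 5 \cdot 6\right) = \left(48 + 3^{2}\right) \left(\frac{-6 - 4}{4 \cdot 4} - 30\right) = \left(48 + 9\right) \left(\frac{1}{4} \cdot \frac{1}{4} \left(-10\right) - 30\right) = 57 \left(- \frac{5}{8} - 30\right) = 57 \left(- \frac{245}{8}\right) = - \frac{13965}{8}$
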